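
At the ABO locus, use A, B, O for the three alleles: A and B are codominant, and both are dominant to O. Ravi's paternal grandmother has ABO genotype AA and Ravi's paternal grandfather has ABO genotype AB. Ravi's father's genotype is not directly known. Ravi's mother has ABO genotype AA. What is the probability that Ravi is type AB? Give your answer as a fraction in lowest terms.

1/4

Ravi's father's ABO genotype from AA × AB: 1/2 AA, 1/2 AB.
Crossing each possibility with the mother AA and summing P(type AB): 1/2·0 + 1/2·1/2 = 1/4.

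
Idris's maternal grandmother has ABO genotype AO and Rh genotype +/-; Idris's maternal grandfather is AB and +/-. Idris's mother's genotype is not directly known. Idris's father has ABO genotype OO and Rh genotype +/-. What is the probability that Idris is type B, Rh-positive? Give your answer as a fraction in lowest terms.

3/16

Idris's mother's ABO genotype from AO × AB: 1/4 AA, 1/4 AB, 1/4 AO, 1/4 BO.
Crossing each possibility with the father OO and summing P(type B): 1/4·0 + 1/4·1/2 + 1/4·0 + 1/4·1/2 = 1/4.
Similarly for Rh via the mother's Rh distribution: P(Rh+) = 3/4.
Independent loci: 1/4 × 3/4 = 3/16.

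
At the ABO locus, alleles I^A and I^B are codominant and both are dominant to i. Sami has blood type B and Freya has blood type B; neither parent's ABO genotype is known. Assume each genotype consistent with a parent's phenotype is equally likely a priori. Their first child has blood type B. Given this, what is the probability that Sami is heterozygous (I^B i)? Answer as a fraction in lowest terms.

7/15

Possible genotypes: Sami ∈ {I^B I^B, I^B i}; Freya ∈ {I^B I^B, I^B i}.
Weight each parental genotype pair by prior × P(type-B child):
  I^B I^B × I^B I^B: posterior weight 4/15.
  I^B I^B × I^B i: posterior weight 4/15.
  I^B i × I^B I^B: posterior weight 4/15.
  I^B i × I^B i: posterior weight 1/5.
Sum the posterior weight over pairs where Sami is I^B i: 7/15.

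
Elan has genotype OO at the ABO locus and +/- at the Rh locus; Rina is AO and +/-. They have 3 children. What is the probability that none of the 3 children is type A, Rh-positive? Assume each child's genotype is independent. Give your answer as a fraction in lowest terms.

125/512

ABO cross OO × AO → 1/2 O, 1/2 A.
Rh cross +/- × +/- → 3/4 Rh+, 1/4 Rh-; so P(type A, Rh-positive) = 1/2 × 3/4 = 3/8 per child.
P(not type A, Rh-positive) = 5/8 for one child; (5/8)^3 = 125/512.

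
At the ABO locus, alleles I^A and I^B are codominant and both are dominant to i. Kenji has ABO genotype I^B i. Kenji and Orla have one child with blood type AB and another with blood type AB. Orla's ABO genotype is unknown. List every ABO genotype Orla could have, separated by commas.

I^A I^A, I^A I^B, I^A i

For each candidate genotype of Orla, check whether crossing it with I^B i can produce every observed child phenotype.
  I^A I^A → possible child types {A, AB} ✓
  I^A I^B → possible child types {A, B, AB} ✓
  I^A i → possible child types {O, A, B, AB} ✓
  I^B I^B → possible child types {B} ✗
  I^B i → possible child types {O, B} ✗
  i i → possible child types {O, B} ✗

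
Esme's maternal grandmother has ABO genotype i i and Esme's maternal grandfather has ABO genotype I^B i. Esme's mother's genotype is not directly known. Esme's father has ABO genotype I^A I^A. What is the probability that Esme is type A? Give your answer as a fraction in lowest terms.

3/4

Esme's mother's ABO genotype from i i × I^B i: 1/2 I^B i, 1/2 i i.
Crossing each possibility with the father I^A I^A and summing P(type A): 1/2·1/2 + 1/2·1 = 3/4.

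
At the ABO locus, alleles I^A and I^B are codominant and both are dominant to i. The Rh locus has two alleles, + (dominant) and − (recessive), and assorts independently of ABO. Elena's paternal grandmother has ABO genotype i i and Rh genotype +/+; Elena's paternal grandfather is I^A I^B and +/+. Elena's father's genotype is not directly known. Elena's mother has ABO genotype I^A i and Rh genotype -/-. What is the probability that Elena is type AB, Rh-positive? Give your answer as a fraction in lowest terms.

1/8

Elena's father's ABO genotype from i i × I^A I^B: 1/2 I^A i, 1/2 I^B i.
Crossing each possibility with the mother I^A i and summing P(type AB): 1/2·0 + 1/2·1/4 = 1/8.
Similarly for Rh via the father's Rh distribution: P(Rh+) = 1.
Independent loci: 1/8 × 1 = 1/8.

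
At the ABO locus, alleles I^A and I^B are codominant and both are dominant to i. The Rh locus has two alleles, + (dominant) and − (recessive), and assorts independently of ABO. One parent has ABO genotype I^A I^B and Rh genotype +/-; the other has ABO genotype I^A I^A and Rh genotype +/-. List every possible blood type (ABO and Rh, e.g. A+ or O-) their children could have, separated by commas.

A+, A-, AB+, AB-

Gametes from I^A I^B × I^A I^A give offspring ABO genotypes I^A I^A, I^A I^B, i.e. phenotypes A, AB.
Rh cross +/- × +/- → phenotypes Rh+, Rh-.
Combining independently: A+, A-, AB+, AB-.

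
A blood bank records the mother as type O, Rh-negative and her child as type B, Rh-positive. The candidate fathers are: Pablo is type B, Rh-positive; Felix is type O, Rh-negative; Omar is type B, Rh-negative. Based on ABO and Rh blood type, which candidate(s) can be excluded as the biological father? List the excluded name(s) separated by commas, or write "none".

Felix, Omar

A candidate is excluded only if no genotype consistent with his phenotype could produce a type B, Rh-positive child with a type O, Rh-negative mother.
Felix (type O, Rh-): no genotype consistent with that phenotype can produce a type-B Rh+ child with a type-O mother.
Omar (type B, Rh-): no genotype consistent with that phenotype can produce a type-B Rh+ child with a type-O mother.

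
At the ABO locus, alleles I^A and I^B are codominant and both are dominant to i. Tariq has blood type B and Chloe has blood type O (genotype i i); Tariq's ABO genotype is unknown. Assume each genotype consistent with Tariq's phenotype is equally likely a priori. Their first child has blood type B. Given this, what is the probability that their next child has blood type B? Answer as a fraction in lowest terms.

Possible genotypes: Tariq ∈ {I^B I^B, I^B i}; Chloe ∈ {i i}.
Weight each parental genotype pair by prior × P(type-B child):
  I^B I^B × i i: posterior weight 2/3; P(next child type B) = 1.
  I^B i × i i: posterior weight 1/3; P(next child type B) = 1/2.
Weighted sum = 5/6.

5/6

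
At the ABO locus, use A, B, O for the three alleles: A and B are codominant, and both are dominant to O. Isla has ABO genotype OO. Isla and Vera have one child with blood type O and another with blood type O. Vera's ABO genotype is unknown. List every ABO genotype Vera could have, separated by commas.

For each candidate genotype of Vera, check whether crossing it with OO can produce every observed child phenotype.
  AA → possible child types {A} ✗
  AB → possible child types {A, B} ✗
  AO → possible child types {O, A} ✓
  BB → possible child types {B} ✗
  BO → possible child types {O, B} ✓
  OO → possible child types {O} ✓

AO, BO, OO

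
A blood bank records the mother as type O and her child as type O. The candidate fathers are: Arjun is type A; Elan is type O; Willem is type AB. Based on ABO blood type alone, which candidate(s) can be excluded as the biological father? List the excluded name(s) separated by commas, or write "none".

Willem

A candidate is excluded only if no genotype consistent with his phenotype could produce a type O child with a type O mother.
Willem (type AB): no genotype consistent with that phenotype can produce a type-O child with a type-O mother.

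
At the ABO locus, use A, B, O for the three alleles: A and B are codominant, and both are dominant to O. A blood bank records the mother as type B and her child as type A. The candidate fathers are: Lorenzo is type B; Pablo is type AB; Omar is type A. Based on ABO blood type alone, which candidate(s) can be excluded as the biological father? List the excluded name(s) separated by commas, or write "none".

A candidate is excluded only if no genotype consistent with his phenotype could produce a type A child with a type B mother.
Lorenzo (type B): no genotype consistent with that phenotype can produce a type-A child with a type-B mother.

Lorenzo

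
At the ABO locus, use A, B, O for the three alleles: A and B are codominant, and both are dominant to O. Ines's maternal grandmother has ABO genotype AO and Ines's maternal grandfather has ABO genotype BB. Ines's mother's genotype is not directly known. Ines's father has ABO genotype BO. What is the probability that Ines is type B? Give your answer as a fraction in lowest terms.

5/8

Ines's mother's ABO genotype from AO × BB: 1/2 AB, 1/2 BO.
Crossing each possibility with the father BO and summing P(type B): 1/2·1/2 + 1/2·3/4 = 5/8.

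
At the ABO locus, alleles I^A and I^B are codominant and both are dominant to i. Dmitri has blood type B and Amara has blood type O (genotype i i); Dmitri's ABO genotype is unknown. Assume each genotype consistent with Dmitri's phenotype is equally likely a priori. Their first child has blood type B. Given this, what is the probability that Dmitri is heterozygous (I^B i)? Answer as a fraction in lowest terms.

Possible genotypes: Dmitri ∈ {I^B I^B, I^B i}; Amara ∈ {i i}.
Weight each parental genotype pair by prior × P(type-B child):
  I^B I^B × i i: posterior weight 2/3.
  I^B i × i i: posterior weight 1/3.
Sum the posterior weight over pairs where Dmitri is I^B i: 1/3.

1/3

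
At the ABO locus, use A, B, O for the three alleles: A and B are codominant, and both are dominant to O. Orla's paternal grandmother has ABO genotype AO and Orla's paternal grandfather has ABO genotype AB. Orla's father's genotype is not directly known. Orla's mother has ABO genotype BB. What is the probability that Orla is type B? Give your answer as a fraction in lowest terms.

1/2

Orla's father's ABO genotype from AO × AB: 1/4 AA, 1/4 AB, 1/4 AO, 1/4 BO.
Crossing each possibility with the mother BB and summing P(type B): 1/4·0 + 1/4·1/2 + 1/4·1/2 + 1/4·1 = 1/2.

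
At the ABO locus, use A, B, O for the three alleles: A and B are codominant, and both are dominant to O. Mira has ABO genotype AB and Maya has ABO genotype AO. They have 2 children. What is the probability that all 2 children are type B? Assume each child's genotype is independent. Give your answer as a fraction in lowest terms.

1/16

ABO cross AB × AO → 1/2 A, 1/4 B, 1/4 AB.
So P(type B) = 1/4 per child.
All 2 independent: (1/4)^2 = 1/16.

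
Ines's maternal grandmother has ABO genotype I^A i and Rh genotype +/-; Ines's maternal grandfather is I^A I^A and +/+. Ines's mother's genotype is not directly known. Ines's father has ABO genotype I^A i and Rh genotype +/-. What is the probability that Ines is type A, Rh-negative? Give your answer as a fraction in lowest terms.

Ines's mother's ABO genotype from I^A i × I^A I^A: 1/2 I^A I^A, 1/2 I^A i.
Crossing each possibility with the father I^A i and summing P(type A): 1/2·1 + 1/2·3/4 = 7/8.
Similarly for Rh via the mother's Rh distribution: P(Rh-) = 1/8.
Independent loci: 7/8 × 1/8 = 7/64.

7/64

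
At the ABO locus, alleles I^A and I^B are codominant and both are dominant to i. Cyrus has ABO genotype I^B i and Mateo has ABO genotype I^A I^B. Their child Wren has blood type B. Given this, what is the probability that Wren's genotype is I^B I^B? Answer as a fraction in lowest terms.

1/2

Cross I^B i × I^A I^B → 1/4 I^A I^B, 1/4 I^A i, 1/4 I^B I^B, 1/4 I^B i.
Type-B genotypes among offspring: I^B I^B (1/4), I^B i (1/4); total 1/2.
P(I^B I^B | type B) = (1/4) / (1/2) = 1/2.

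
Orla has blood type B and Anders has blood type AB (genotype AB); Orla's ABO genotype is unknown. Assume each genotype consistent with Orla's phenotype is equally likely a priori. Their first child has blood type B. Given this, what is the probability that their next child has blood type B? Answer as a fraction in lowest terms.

Possible genotypes: Orla ∈ {BB, BO}; Anders ∈ {AB}.
Weight each parental genotype pair by prior × P(type-B child):
  BB × AB: posterior weight 1/2; P(next child type B) = 1/2.
  BO × AB: posterior weight 1/2; P(next child type B) = 1/2.
Weighted sum = 1/2.

1/2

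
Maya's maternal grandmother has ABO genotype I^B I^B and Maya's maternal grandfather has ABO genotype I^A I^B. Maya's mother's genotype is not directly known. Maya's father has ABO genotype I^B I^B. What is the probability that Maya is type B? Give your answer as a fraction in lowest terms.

Maya's mother's ABO genotype from I^B I^B × I^A I^B: 1/2 I^A I^B, 1/2 I^B I^B.
Crossing each possibility with the father I^B I^B and summing P(type B): 1/2·1/2 + 1/2·1 = 3/4.

3/4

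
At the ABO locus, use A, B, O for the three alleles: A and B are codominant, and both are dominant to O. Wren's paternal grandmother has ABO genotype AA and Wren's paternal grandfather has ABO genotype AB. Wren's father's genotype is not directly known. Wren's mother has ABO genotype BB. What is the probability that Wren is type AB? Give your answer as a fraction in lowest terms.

3/4

Wren's father's ABO genotype from AA × AB: 1/2 AA, 1/2 AB.
Crossing each possibility with the mother BB and summing P(type AB): 1/2·1 + 1/2·1/2 = 3/4.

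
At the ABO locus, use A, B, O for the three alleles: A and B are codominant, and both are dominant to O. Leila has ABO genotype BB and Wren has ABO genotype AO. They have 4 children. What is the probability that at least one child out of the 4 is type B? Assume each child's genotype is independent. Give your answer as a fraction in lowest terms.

15/16

ABO cross BB × AO → 1/2 B, 1/2 AB.
So P(type B) = 1/2 per child.
P(none) = (1/2)^4 = 1/16; P(at least one) = 1 − 1/16 = 15/16.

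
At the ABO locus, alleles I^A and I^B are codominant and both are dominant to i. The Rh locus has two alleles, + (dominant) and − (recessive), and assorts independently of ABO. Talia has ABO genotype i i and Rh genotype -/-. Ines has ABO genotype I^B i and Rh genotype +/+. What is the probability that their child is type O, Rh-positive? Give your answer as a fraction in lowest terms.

1/2

ABO cross i i × I^B i → offspring phenotypes: 1/2 O, 1/2 B.
Rh cross -/- × +/+ → 1 Rh+.
Independent loci: P(type O, Rh-positive) = 1/2 × 1 = 1/2.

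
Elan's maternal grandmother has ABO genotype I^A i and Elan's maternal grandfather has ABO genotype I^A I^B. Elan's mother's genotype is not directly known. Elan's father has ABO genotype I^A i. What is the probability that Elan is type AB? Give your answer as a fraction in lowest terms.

Elan's mother's ABO genotype from I^A i × I^A I^B: 1/4 I^A I^A, 1/4 I^A I^B, 1/4 I^A i, 1/4 I^B i.
Crossing each possibility with the father I^A i and summing P(type AB): 1/4·0 + 1/4·1/4 + 1/4·0 + 1/4·1/4 = 1/8.

1/8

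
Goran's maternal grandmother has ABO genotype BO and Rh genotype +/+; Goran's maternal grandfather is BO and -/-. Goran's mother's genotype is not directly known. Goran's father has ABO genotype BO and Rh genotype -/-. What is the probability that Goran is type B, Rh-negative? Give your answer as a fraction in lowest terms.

3/8

Goran's mother's ABO genotype from BO × BO: 1/4 BB, 1/2 BO, 1/4 OO.
Crossing each possibility with the father BO and summing P(type B): 1/4·1 + 1/2·3/4 + 1/4·1/2 = 3/4.
Similarly for Rh via the mother's Rh distribution: P(Rh-) = 1/2.
Independent loci: 3/4 × 1/2 = 3/8.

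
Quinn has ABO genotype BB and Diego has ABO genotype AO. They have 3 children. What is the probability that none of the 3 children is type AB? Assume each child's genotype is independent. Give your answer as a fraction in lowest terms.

1/8

ABO cross BB × AO → 1/2 B, 1/2 AB.
So P(type AB) = 1/2 per child.
P(not type AB) = 1/2 for one child; (1/2)^3 = 1/8.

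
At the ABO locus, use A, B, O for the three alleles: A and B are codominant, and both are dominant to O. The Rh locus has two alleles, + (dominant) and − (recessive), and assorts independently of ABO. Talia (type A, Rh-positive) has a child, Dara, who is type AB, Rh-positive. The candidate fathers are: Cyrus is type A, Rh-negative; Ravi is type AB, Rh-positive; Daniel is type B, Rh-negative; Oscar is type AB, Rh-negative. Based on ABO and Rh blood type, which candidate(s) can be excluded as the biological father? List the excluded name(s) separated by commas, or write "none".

A candidate is excluded only if no genotype consistent with his phenotype could produce a type AB, Rh-positive child with a type A, Rh-positive mother.
Cyrus (type A, Rh-): no genotype consistent with that phenotype can produce a type-AB Rh+ child with a type-A mother.

Cyrus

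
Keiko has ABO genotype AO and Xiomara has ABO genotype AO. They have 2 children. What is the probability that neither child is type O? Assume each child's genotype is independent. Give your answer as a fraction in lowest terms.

9/16

ABO cross AO × AO → 1/4 O, 3/4 A.
So P(type O) = 1/4 per child.
P(not type O) = 3/4 for one child; (3/4)^2 = 9/16.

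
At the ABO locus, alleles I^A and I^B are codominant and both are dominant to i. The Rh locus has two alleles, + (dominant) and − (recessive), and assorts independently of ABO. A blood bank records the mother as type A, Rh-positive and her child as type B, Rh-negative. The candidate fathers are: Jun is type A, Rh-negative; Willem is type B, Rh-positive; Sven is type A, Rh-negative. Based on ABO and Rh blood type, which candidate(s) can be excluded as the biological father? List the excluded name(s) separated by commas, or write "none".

A candidate is excluded only if no genotype consistent with his phenotype could produce a type B, Rh-negative child with a type A, Rh-positive mother.
Jun (type A, Rh-): no genotype consistent with that phenotype can produce a type-B Rh- child with a type-A mother.
Sven (type A, Rh-): no genotype consistent with that phenotype can produce a type-B Rh- child with a type-A mother.

Jun, Sven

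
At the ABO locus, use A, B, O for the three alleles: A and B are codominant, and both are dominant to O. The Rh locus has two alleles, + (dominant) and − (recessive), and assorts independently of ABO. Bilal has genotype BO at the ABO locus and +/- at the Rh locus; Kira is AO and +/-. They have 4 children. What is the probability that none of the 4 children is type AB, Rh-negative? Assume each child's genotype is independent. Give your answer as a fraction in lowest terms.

ABO cross BO × AO → 1/4 O, 1/4 A, 1/4 B, 1/4 AB.
Rh cross +/- × +/- → 3/4 Rh+, 1/4 Rh-; so P(type AB, Rh-negative) = 1/4 × 1/4 = 1/16 per child.
P(not type AB, Rh-negative) = 15/16 for one child; (15/16)^4 = 50625/65536.

50625/65536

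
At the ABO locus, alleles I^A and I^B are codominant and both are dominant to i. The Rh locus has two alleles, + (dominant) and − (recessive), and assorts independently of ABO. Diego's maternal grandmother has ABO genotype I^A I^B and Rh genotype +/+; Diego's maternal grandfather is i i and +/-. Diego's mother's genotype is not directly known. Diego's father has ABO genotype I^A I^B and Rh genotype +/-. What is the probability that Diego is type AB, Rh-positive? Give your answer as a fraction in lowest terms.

7/32

Diego's mother's ABO genotype from I^A I^B × i i: 1/2 I^A i, 1/2 I^B i.
Crossing each possibility with the father I^A I^B and summing P(type AB): 1/2·1/4 + 1/2·1/4 = 1/4.
Similarly for Rh via the mother's Rh distribution: P(Rh+) = 7/8.
Independent loci: 1/4 × 7/8 = 7/32.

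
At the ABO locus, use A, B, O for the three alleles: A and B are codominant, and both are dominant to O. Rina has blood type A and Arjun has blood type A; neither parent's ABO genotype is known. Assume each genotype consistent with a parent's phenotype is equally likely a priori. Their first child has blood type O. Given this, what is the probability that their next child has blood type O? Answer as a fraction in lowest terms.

Possible genotypes: Rina ∈ {AA, AO}; Arjun ∈ {AA, AO}.
Weight each parental genotype pair by prior × P(type-O child):
  AO × AO: posterior weight 1; P(next child type O) = 1/4.
Weighted sum = 1/4.

1/4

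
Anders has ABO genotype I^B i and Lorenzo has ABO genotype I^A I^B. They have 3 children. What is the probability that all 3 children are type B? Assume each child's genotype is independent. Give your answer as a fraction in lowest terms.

ABO cross I^B i × I^A I^B → 1/4 A, 1/2 B, 1/4 AB.
So P(type B) = 1/2 per child.
All 3 independent: (1/2)^3 = 1/8.

1/8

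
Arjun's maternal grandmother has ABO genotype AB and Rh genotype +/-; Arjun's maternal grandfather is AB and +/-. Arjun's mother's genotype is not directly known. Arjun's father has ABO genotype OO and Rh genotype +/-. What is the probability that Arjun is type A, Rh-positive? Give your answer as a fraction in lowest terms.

Arjun's mother's ABO genotype from AB × AB: 1/4 AA, 1/2 AB, 1/4 BB.
Crossing each possibility with the father OO and summing P(type A): 1/4·1 + 1/2·1/2 + 1/4·0 = 1/2.
Similarly for Rh via the mother's Rh distribution: P(Rh+) = 3/4.
Independent loci: 1/2 × 3/4 = 3/8.

3/8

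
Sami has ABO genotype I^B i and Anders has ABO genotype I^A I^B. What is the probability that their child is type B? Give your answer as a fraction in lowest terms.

1/2

ABO cross I^B i × I^A I^B → offspring phenotypes: 1/4 A, 1/2 B, 1/4 AB.
So P(type B) = 1/2.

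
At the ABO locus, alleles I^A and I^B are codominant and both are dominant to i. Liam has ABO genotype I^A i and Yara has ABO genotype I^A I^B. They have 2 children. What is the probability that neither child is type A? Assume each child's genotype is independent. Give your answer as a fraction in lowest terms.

1/4

ABO cross I^A i × I^A I^B → 1/2 A, 1/4 B, 1/4 AB.
So P(type A) = 1/2 per child.
P(not type A) = 1/2 for one child; (1/2)^2 = 1/4.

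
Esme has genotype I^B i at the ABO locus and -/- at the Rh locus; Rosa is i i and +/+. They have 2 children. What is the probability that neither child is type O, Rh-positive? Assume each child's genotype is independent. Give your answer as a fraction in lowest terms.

ABO cross I^B i × i i → 1/2 O, 1/2 B.
Rh cross -/- × +/+ → 1 Rh+; so P(type O, Rh-positive) = 1/2 × 1 = 1/2 per child.
P(not type O, Rh-positive) = 1/2 for one child; (1/2)^2 = 1/4.

1/4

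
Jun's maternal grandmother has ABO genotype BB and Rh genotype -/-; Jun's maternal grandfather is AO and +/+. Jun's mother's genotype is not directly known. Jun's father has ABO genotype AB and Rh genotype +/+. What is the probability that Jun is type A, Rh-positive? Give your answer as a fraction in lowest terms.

Jun's mother's ABO genotype from BB × AO: 1/2 AB, 1/2 BO.
Crossing each possibility with the father AB and summing P(type A): 1/2·1/4 + 1/2·1/4 = 1/4.
Similarly for Rh via the mother's Rh distribution: P(Rh+) = 1.
Independent loci: 1/4 × 1 = 1/4.

1/4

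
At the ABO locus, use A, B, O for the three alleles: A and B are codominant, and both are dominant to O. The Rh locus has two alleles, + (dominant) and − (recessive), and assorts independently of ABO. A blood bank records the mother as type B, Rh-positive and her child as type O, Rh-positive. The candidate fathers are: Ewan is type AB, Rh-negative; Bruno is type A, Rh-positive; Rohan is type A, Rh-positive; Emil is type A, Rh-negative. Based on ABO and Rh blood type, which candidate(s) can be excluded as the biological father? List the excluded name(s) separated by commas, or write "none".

Ewan

A candidate is excluded only if no genotype consistent with his phenotype could produce a type O, Rh-positive child with a type B, Rh-positive mother.
Ewan (type AB, Rh-): no genotype consistent with that phenotype can produce a type-O Rh+ child with a type-B mother.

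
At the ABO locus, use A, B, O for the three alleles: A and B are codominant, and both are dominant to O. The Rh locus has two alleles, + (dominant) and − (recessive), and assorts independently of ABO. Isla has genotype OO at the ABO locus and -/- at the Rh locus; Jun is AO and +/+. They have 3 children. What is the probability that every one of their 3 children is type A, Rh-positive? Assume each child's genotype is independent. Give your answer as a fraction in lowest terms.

1/8

ABO cross OO × AO → 1/2 O, 1/2 A.
Rh cross -/- × +/+ → 1 Rh+; so P(type A, Rh-positive) = 1/2 × 1 = 1/2 per child.
All 3 independent: (1/2)^3 = 1/8.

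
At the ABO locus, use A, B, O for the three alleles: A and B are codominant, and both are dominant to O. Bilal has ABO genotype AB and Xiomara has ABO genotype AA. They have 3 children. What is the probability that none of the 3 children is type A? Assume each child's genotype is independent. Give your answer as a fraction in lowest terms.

ABO cross AB × AA → 1/2 A, 1/2 AB.
So P(type A) = 1/2 per child.
P(not type A) = 1/2 for one child; (1/2)^3 = 1/8.

1/8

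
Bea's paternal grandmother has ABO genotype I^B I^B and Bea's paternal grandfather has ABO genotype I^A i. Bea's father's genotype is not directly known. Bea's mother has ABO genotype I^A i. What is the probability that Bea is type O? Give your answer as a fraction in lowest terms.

1/8

Bea's father's ABO genotype from I^B I^B × I^A i: 1/2 I^A I^B, 1/2 I^B i.
Crossing each possibility with the mother I^A i and summing P(type O): 1/2·0 + 1/2·1/4 = 1/8.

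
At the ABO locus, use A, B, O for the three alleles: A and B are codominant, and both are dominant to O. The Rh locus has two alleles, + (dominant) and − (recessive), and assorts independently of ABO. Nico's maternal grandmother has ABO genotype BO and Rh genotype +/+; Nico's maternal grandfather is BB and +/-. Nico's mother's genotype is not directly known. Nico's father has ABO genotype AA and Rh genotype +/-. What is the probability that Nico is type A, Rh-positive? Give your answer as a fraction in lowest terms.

7/32

Nico's mother's ABO genotype from BO × BB: 1/2 BB, 1/2 BO.
Crossing each possibility with the father AA and summing P(type A): 1/2·0 + 1/2·1/2 = 1/4.
Similarly for Rh via the mother's Rh distribution: P(Rh+) = 7/8.
Independent loci: 1/4 × 7/8 = 7/32.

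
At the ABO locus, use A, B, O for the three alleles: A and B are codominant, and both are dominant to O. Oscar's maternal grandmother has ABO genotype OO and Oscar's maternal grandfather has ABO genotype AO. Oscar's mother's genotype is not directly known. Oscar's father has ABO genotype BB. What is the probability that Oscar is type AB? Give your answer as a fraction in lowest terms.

1/4

Oscar's mother's ABO genotype from OO × AO: 1/2 AO, 1/2 OO.
Crossing each possibility with the father BB and summing P(type AB): 1/2·1/2 + 1/2·0 = 1/4.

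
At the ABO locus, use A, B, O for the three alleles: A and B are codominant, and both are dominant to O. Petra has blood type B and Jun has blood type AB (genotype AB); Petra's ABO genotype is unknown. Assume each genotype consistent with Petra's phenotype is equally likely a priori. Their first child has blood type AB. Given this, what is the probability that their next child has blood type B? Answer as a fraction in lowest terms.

Possible genotypes: Petra ∈ {BB, BO}; Jun ∈ {AB}.
Weight each parental genotype pair by prior × P(type-AB child):
  BB × AB: posterior weight 2/3; P(next child type B) = 1/2.
  BO × AB: posterior weight 1/3; P(next child type B) = 1/2.
Weighted sum = 1/2.

1/2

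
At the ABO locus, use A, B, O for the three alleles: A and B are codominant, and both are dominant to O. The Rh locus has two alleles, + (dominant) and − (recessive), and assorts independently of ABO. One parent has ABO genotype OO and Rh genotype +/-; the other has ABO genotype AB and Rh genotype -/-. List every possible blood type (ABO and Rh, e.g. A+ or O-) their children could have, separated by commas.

A+, A-, B+, B-

Gametes from OO × AB give offspring ABO genotypes AO, BO, i.e. phenotypes A, B.
Rh cross +/- × -/- → phenotypes Rh+, Rh-.
Combining independently: A+, A-, B+, B-.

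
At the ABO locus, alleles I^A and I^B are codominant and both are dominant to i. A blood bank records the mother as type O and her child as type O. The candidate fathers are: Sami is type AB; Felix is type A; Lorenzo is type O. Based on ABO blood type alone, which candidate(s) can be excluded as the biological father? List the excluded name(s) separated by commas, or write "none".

A candidate is excluded only if no genotype consistent with his phenotype could produce a type O child with a type O mother.
Sami (type AB): no genotype consistent with that phenotype can produce a type-O child with a type-O mother.

Sami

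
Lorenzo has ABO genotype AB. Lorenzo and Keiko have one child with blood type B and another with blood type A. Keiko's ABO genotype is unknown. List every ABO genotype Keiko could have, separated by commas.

AB, AO, BO, OO

For each candidate genotype of Keiko, check whether crossing it with AB can produce every observed child phenotype.
  AA → possible child types {A, AB} ✗
  AB → possible child types {A, B, AB} ✓
  AO → possible child types {A, B, AB} ✓
  BB → possible child types {B, AB} ✗
  BO → possible child types {A, B, AB} ✓
  OO → possible child types {A, B} ✓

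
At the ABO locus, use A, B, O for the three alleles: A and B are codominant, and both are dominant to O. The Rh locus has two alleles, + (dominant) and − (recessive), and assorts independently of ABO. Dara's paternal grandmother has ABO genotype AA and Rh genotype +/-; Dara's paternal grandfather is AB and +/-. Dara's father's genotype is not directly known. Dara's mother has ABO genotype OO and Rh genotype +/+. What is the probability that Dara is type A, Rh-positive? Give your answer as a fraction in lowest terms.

Dara's father's ABO genotype from AA × AB: 1/2 AA, 1/2 AB.
Crossing each possibility with the mother OO and summing P(type A): 1/2·1 + 1/2·1/2 = 3/4.
Similarly for Rh via the father's Rh distribution: P(Rh+) = 1.
Independent loci: 3/4 × 1 = 3/4.

3/4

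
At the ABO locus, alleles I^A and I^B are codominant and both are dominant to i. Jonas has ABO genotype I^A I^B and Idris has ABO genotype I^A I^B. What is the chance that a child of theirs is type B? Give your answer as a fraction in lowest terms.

ABO cross I^A I^B × I^A I^B → offspring phenotypes: 1/4 A, 1/4 B, 1/2 AB.
So P(type B) = 1/4.

1/4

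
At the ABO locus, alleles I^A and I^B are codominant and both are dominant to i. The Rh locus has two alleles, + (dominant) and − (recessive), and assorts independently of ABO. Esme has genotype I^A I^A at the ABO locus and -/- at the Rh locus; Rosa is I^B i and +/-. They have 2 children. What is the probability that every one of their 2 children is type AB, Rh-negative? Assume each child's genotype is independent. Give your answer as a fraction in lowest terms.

ABO cross I^A I^A × I^B i → 1/2 A, 1/2 AB.
Rh cross -/- × +/- → 1/2 Rh+, 1/2 Rh-; so P(type AB, Rh-negative) = 1/2 × 1/2 = 1/4 per child.
All 2 independent: (1/4)^2 = 1/16.

1/16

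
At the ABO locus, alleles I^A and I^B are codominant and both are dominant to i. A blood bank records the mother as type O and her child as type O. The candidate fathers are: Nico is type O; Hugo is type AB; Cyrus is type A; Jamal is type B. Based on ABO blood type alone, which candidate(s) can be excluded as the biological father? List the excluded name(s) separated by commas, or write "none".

A candidate is excluded only if no genotype consistent with his phenotype could produce a type O child with a type O mother.
Hugo (type AB): no genotype consistent with that phenotype can produce a type-O child with a type-O mother.

Hugo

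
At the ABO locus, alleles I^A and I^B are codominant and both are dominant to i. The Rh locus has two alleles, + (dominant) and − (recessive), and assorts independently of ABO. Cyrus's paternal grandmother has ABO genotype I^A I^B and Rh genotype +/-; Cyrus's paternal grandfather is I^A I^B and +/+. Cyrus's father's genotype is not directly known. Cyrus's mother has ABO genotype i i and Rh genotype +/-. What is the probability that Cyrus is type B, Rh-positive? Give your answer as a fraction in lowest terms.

Cyrus's father's ABO genotype from I^A I^B × I^A I^B: 1/4 I^A I^A, 1/2 I^A I^B, 1/4 I^B I^B.
Crossing each possibility with the mother i i and summing P(type B): 1/4·0 + 1/2·1/2 + 1/4·1 = 1/2.
Similarly for Rh via the father's Rh distribution: P(Rh+) = 7/8.
Independent loci: 1/2 × 7/8 = 7/16.

7/16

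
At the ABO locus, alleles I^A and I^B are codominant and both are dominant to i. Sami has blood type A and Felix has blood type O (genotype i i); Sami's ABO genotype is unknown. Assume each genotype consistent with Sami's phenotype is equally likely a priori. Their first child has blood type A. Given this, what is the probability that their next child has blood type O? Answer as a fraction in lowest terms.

Possible genotypes: Sami ∈ {I^A I^A, I^A i}; Felix ∈ {i i}.
Weight each parental genotype pair by prior × P(type-A child):
  I^A I^A × i i: posterior weight 2/3; P(next child type O) = 0.
  I^A i × i i: posterior weight 1/3; P(next child type O) = 1/2.
Weighted sum = 1/6.

1/6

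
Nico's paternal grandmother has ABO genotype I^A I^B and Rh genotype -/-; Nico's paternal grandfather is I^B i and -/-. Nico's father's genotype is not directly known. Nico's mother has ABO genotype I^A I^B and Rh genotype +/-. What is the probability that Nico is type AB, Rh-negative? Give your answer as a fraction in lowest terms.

Nico's father's ABO genotype from I^A I^B × I^B i: 1/4 I^A I^B, 1/4 I^A i, 1/4 I^B I^B, 1/4 I^B i.
Crossing each possibility with the mother I^A I^B and summing P(type AB): 1/4·1/2 + 1/4·1/4 + 1/4·1/2 + 1/4·1/4 = 3/8.
Similarly for Rh via the father's Rh distribution: P(Rh-) = 1/2.
Independent loci: 3/8 × 1/2 = 3/16.

3/16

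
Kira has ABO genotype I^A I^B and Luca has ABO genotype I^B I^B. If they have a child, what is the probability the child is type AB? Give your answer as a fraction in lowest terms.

ABO cross I^A I^B × I^B I^B → offspring phenotypes: 1/2 B, 1/2 AB.
So P(type AB) = 1/2.

1/2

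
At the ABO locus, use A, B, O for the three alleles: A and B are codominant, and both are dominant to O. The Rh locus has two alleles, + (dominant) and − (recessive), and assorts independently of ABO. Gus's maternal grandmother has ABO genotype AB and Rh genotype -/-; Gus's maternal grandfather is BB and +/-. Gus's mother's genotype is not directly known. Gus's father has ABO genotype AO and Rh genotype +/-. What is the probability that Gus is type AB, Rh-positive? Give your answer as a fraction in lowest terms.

15/64

Gus's mother's ABO genotype from AB × BB: 1/2 AB, 1/2 BB.
Crossing each possibility with the father AO and summing P(type AB): 1/2·1/4 + 1/2·1/2 = 3/8.
Similarly for Rh via the mother's Rh distribution: P(Rh+) = 5/8.
Independent loci: 3/8 × 5/8 = 15/64.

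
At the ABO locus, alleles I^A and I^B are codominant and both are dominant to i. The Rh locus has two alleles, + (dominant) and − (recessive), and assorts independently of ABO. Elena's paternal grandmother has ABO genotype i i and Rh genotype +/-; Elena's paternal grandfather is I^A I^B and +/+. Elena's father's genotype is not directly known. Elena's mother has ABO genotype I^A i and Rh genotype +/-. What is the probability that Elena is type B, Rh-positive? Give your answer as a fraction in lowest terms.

Elena's father's ABO genotype from i i × I^A I^B: 1/2 I^A i, 1/2 I^B i.
Crossing each possibility with the mother I^A i and summing P(type B): 1/2·0 + 1/2·1/4 = 1/8.
Similarly for Rh via the father's Rh distribution: P(Rh+) = 7/8.
Independent loci: 1/8 × 7/8 = 7/64.

7/64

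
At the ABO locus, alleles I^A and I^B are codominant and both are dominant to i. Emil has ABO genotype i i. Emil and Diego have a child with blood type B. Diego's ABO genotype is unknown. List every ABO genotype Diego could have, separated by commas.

I^A I^B, I^B I^B, I^B i

For each candidate genotype of Diego, check whether crossing it with i i can produce every observed child phenotype.
  I^A I^A → possible child types {A} ✗
  I^A I^B → possible child types {A, B} ✓
  I^A i → possible child types {O, A} ✗
  I^B I^B → possible child types {B} ✓
  I^B i → possible child types {O, B} ✓
  i i → possible child types {O} ✗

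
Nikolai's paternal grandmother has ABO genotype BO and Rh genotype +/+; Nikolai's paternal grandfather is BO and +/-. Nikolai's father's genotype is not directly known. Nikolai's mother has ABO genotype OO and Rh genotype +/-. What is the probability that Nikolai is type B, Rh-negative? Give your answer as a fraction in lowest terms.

1/16

Nikolai's father's ABO genotype from BO × BO: 1/4 BB, 1/2 BO, 1/4 OO.
Crossing each possibility with the mother OO and summing P(type B): 1/4·1 + 1/2·1/2 + 1/4·0 = 1/2.
Similarly for Rh via the father's Rh distribution: P(Rh-) = 1/8.
Independent loci: 1/2 × 1/8 = 1/16.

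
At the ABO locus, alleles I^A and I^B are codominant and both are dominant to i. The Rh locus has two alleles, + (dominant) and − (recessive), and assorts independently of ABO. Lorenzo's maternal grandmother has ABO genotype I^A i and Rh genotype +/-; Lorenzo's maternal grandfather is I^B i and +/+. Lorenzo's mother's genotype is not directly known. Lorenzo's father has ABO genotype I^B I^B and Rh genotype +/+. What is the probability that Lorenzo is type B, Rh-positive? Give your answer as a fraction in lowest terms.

3/4

Lorenzo's mother's ABO genotype from I^A i × I^B i: 1/4 I^A I^B, 1/4 I^A i, 1/4 I^B i, 1/4 i i.
Crossing each possibility with the father I^B I^B and summing P(type B): 1/4·1/2 + 1/4·1/2 + 1/4·1 + 1/4·1 = 3/4.
Similarly for Rh via the mother's Rh distribution: P(Rh+) = 1.
Independent loci: 3/4 × 1 = 3/4.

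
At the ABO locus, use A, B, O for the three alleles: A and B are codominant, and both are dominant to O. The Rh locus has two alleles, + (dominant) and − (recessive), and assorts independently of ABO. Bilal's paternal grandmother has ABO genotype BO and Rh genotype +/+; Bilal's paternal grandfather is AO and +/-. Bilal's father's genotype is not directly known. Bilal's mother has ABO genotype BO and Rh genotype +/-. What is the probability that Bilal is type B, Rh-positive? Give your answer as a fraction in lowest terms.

Bilal's father's ABO genotype from BO × AO: 1/4 AB, 1/4 AO, 1/4 BO, 1/4 OO.
Crossing each possibility with the mother BO and summing P(type B): 1/4·1/2 + 1/4·1/4 + 1/4·3/4 + 1/4·1/2 = 1/2.
Similarly for Rh via the father's Rh distribution: P(Rh+) = 7/8.
Independent loci: 1/2 × 7/8 = 7/16.

7/16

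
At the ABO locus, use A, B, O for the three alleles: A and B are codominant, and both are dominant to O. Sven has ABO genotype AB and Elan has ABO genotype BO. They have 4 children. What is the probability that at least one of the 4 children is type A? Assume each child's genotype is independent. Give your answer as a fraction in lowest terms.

ABO cross AB × BO → 1/4 A, 1/2 B, 1/4 AB.
So P(type A) = 1/4 per child.
P(none) = (3/4)^4 = 81/256; P(at least one) = 1 − 81/256 = 175/256.

175/256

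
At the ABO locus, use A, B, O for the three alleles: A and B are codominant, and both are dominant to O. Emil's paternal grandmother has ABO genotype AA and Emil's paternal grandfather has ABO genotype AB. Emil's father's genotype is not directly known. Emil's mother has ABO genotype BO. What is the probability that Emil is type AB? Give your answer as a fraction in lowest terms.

Emil's father's ABO genotype from AA × AB: 1/2 AA, 1/2 AB.
Crossing each possibility with the mother BO and summing P(type AB): 1/2·1/2 + 1/2·1/4 = 3/8.

3/8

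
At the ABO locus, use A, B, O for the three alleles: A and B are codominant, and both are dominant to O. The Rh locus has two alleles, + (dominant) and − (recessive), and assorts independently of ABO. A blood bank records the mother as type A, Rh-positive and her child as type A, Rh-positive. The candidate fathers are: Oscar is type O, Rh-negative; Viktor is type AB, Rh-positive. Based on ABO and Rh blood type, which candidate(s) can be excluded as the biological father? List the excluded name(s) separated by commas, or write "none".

A candidate is excluded only if no genotype consistent with his phenotype could produce a type A, Rh-positive child with a type A, Rh-positive mother.
Every candidate has at least one consistent genotype combination, so none can be excluded.

none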